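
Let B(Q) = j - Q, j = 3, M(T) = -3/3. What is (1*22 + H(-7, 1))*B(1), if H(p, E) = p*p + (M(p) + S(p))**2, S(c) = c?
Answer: 270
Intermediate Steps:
M(T) = -1 (M(T) = -3*1/3 = -1)
H(p, E) = p**2 + (-1 + p)**2 (H(p, E) = p*p + (-1 + p)**2 = p**2 + (-1 + p)**2)
B(Q) = 3 - Q
(1*22 + H(-7, 1))*B(1) = (1*22 + ((-7)**2 + (-1 - 7)**2))*(3 - 1*1) = (22 + (49 + (-8)**2))*(3 - 1) = (22 + (49 + 64))*2 = (22 + 113)*2 = 135*2 = 270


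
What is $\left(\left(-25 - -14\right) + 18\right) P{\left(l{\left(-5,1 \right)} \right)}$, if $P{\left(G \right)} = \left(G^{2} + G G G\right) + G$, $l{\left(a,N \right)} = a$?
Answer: $-735$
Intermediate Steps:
$P{\left(G \right)} = G + G^{2} + G^{3}$ ($P{\left(G \right)} = \left(G^{2} + G^{2} G\right) + G = \left(G^{2} + G^{3}\right) + G = G + G^{2} + G^{3}$)
$\left(\left(-25 - -14\right) + 18\right) P{\left(l{\left(-5,1 \right)} \right)} = \left(\left(-25 - -14\right) + 18\right) \left(- 5 \left(1 - 5 + \left(-5\right)^{2}\right)\right) = \left(\left(-25 + 14\right) + 18\right) \left(- 5 \left(1 - 5 + 25\right)\right) = \left(-11 + 18\right) \left(\left(-5\right) 21\right) = 7 \left(-105\right) = -735$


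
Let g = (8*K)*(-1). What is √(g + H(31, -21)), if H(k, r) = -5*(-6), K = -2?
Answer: √46 ≈ 6.7823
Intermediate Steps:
H(k, r) = 30
g = 16 (g = (8*(-2))*(-1) = -16*(-1) = 16)
√(g + H(31, -21)) = √(16 + 30) = √46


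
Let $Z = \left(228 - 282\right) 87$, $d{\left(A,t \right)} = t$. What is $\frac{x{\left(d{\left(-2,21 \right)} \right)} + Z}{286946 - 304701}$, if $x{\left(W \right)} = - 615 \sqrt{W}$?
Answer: $\frac{4698}{17755} + \frac{123 \sqrt{21}}{3551} \approx 0.42333$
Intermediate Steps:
$Z = -4698$ ($Z = \left(-54\right) 87 = -4698$)
$\frac{x{\left(d{\left(-2,21 \right)} \right)} + Z}{286946 - 304701} = \frac{- 615 \sqrt{21} - 4698}{286946 - 304701} = \frac{-4698 - 615 \sqrt{21}}{-17755} = \left(-4698 - 615 \sqrt{21}\right) \left(- \frac{1}{17755}\right) = \frac{4698}{17755} + \frac{123 \sqrt{21}}{3551}$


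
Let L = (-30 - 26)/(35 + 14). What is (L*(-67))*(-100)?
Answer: -53600/7 ≈ -7657.1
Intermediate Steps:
L = -8/7 (L = -56/49 = -56*1/49 = -8/7 ≈ -1.1429)
(L*(-67))*(-100) = -8/7*(-67)*(-100) = (536/7)*(-100) = -53600/7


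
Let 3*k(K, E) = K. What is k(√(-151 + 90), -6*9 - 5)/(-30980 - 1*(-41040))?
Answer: I*√61/30180 ≈ 0.00025879*I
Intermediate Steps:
k(K, E) = K/3
k(√(-151 + 90), -6*9 - 5)/(-30980 - 1*(-41040)) = (√(-151 + 90)/3)/(-30980 - 1*(-41040)) = (√(-61)/3)/(-30980 + 41040) = ((I*√61)/3)/10060 = (I*√61/3)*(1/10060) = I*√61/30180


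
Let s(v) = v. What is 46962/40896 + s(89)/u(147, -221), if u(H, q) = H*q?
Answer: 84556375/73810464 ≈ 1.1456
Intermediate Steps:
46962/40896 + s(89)/u(147, -221) = 46962/40896 + 89/((147*(-221))) = 46962*(1/40896) + 89/(-32487) = 2609/2272 + 89*(-1/32487) = 2609/2272 - 89/32487 = 84556375/73810464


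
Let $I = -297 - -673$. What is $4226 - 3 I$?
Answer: $3098$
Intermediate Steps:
$I = 376$ ($I = -297 + 673 = 376$)
$4226 - 3 I = 4226 - 1128 = 3098$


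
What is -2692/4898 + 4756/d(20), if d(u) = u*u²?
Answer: 219861/4898000 ≈ 0.044888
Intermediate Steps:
d(u) = u³
-2692/4898 + 4756/d(20) = -2692/4898 + 4756/(20³) = -2692*1/4898 + 4756/8000 = -1346/2449 + 4756*(1/8000) = -1346/2449 + 1189/2000 = 219861/4898000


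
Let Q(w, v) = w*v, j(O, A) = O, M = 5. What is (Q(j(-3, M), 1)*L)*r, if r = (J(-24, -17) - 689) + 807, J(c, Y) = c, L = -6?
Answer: 1692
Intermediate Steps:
Q(w, v) = v*w
r = 94 (r = (-24 - 689) + 807 = -713 + 807 = 94)
(Q(j(-3, M), 1)*L)*r = ((1*(-3))*(-6))*94 = -3*(-6)*94 = 18*94 = 1692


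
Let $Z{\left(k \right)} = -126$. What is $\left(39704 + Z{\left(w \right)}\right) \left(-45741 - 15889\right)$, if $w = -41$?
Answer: $-2439192140$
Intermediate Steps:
$\left(39704 + Z{\left(w \right)}\right) \left(-45741 - 15889\right) = \left(39704 - 126\right) \left(-45741 - 15889\right) = 39578 \left(-61630\right) = -2439192140$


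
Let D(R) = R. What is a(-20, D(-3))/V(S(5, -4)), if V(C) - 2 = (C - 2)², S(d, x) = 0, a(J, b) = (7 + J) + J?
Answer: -11/2 ≈ -5.5000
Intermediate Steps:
a(J, b) = 7 + 2*J
V(C) = 2 + (-2 + C)² (V(C) = 2 + (C - 2)² = 2 + (-2 + C)²)
a(-20, D(-3))/V(S(5, -4)) = (7 + 2*(-20))/(2 + (-2 + 0)²) = (7 - 40)/(2 + (-2)²) = -33/(2 + 4) = -33/6 = -33*⅙ = -11/2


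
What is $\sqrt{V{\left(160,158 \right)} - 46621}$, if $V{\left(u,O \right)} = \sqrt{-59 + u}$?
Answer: $\sqrt{-46621 + \sqrt{101}} \approx 215.9 i$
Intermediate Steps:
$\sqrt{V{\left(160,158 \right)} - 46621} = \sqrt{\sqrt{-59 + 160} - 46621} = \sqrt{\sqrt{101} - 46621} = \sqrt{-46621 + \sqrt{101}}$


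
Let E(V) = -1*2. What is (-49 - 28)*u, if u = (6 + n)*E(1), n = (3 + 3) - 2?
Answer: 1540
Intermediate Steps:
E(V) = -2
n = 4 (n = 6 - 2 = 4)
u = -20 (u = (6 + 4)*(-2) = 10*(-2) = -20)
(-49 - 28)*u = (-49 - 28)*(-20) = -77*(-20) = 1540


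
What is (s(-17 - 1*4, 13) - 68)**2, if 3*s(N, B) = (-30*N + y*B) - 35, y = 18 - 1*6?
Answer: 299209/9 ≈ 33245.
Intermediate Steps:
y = 12 (y = 18 - 6 = 12)
s(N, B) = -35/3 - 10*N + 4*B (s(N, B) = ((-30*N + 12*B) - 35)/3 = (-35 - 30*N + 12*B)/3 = -35/3 - 10*N + 4*B)
(s(-17 - 1*4, 13) - 68)**2 = ((-35/3 - 10*(-17 - 1*4) + 4*13) - 68)**2 = ((-35/3 - 10*(-17 - 4) + 52) - 68)**2 = ((-35/3 - 10*(-21) + 52) - 68)**2 = ((-35/3 + 210 + 52) - 68)**2 = (751/3 - 68)**2 = (547/3)**2 = 299209/9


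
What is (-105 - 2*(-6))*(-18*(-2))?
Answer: -3348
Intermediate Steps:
(-105 - 2*(-6))*(-18*(-2)) = (-105 + 12)*36 = -93*36 = -3348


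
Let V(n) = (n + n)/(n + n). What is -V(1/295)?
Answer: -1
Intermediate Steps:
V(n) = 1 (V(n) = (2*n)/((2*n)) = (2*n)*(1/(2*n)) = 1)
-V(1/295) = -1*1 = -1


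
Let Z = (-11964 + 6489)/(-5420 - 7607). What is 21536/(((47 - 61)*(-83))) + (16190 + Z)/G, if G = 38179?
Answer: 782584195607/41280700139 ≈ 18.958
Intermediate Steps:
Z = 5475/13027 (Z = -5475/(-13027) = -5475*(-1/13027) = 5475/13027 ≈ 0.42028)
21536/(((47 - 61)*(-83))) + (16190 + Z)/G = 21536/(((47 - 61)*(-83))) + (16190 + 5475/13027)/38179 = 21536/((-14*(-83))) + (210912605/13027)*(1/38179) = 21536/1162 + 210912605/497357833 = 21536*(1/1162) + 210912605/497357833 = 10768/581 + 210912605/497357833 = 782584195607/41280700139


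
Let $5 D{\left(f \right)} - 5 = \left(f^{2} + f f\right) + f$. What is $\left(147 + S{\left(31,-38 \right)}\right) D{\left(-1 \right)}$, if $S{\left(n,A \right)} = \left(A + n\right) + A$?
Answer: $\frac{612}{5} \approx 122.4$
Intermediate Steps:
$D{\left(f \right)} = 1 + \frac{f}{5} + \frac{2 f^{2}}{5}$ ($D{\left(f \right)} = 1 + \frac{\left(f^{2} + f f\right) + f}{5} = 1 + \frac{\left(f^{2} + f^{2}\right) + f}{5} = 1 + \frac{2 f^{2} + f}{5} = 1 + \frac{f + 2 f^{2}}{5} = 1 + \left(\frac{f}{5} + \frac{2 f^{2}}{5}\right) = 1 + \frac{f}{5} + \frac{2 f^{2}}{5}$)
$S{\left(n,A \right)} = n + 2 A$
$\left(147 + S{\left(31,-38 \right)}\right) D{\left(-1 \right)} = \left(147 + \left(31 + 2 \left(-38\right)\right)\right) \left(1 + \frac{1}{5} \left(-1\right) + \frac{2 \left(-1\right)^{2}}{5}\right) = \left(147 + \left(31 - 76\right)\right) \left(1 - \frac{1}{5} + \frac{2}{5} \cdot 1\right) = \left(147 - 45\right) \left(1 - \frac{1}{5} + \frac{2}{5}\right) = 102 \cdot \frac{6}{5} = \frac{612}{5}$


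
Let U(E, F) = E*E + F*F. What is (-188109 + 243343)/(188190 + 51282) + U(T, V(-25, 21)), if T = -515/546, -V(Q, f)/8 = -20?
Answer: 25384376524327/991533816 ≈ 25601.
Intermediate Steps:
V(Q, f) = 160 (V(Q, f) = -8*(-20) = 160)
T = -515/546 (T = -515*1/546 = -515/546 ≈ -0.94322)
U(E, F) = E² + F²
(-188109 + 243343)/(188190 + 51282) + U(T, V(-25, 21)) = (-188109 + 243343)/(188190 + 51282) + ((-515/546)² + 160²) = 55234/239472 + (265225/298116 + 25600) = 55234*(1/239472) + 7632034825/298116 = 27617/119736 + 7632034825/298116 = 25384376524327/991533816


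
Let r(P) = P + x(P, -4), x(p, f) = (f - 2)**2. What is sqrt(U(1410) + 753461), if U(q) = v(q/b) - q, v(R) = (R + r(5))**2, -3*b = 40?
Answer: 3*sqrt(1344433)/4 ≈ 869.62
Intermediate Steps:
b = -40/3 (b = -1/3*40 = -40/3 ≈ -13.333)
x(p, f) = (-2 + f)**2
r(P) = 36 + P (r(P) = P + (-2 - 4)**2 = P + (-6)**2 = P + 36 = 36 + P)
v(R) = (41 + R)**2 (v(R) = (R + (36 + 5))**2 = (R + 41)**2 = (41 + R)**2)
U(q) = (41 - 3*q/40)**2 - q (U(q) = (41 + q/(-40/3))**2 - q = (41 + q*(-3/40))**2 - q = (41 - 3*q/40)**2 - q)
sqrt(U(1410) + 753461) = sqrt((-1*1410 + (-1640 + 3*1410)**2/1600) + 753461) = sqrt((-1410 + (-1640 + 4230)**2/1600) + 753461) = sqrt((-1410 + (1/1600)*2590**2) + 753461) = sqrt((-1410 + (1/1600)*6708100) + 753461) = sqrt((-1410 + 67081/16) + 753461) = sqrt(44521/16 + 753461) = sqrt(12099897/16) = 3*sqrt(1344433)/4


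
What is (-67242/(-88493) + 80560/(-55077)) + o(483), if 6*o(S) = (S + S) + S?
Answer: 2347256671271/9747857922 ≈ 240.80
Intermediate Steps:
o(S) = S/2 (o(S) = ((S + S) + S)/6 = (2*S + S)/6 = (3*S)/6 = S/2)
(-67242/(-88493) + 80560/(-55077)) + o(483) = (-67242/(-88493) + 80560/(-55077)) + (½)*483 = (-67242*(-1/88493) + 80560*(-1/55077)) + 483/2 = (67242/88493 - 80560/55077) + 483/2 = -3425508446/4873928961 + 483/2 = 2347256671271/9747857922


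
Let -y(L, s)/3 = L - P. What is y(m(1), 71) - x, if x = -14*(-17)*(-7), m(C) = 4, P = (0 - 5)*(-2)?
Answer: 1684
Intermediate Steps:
P = 10 (P = -5*(-2) = 10)
y(L, s) = 30 - 3*L (y(L, s) = -3*(L - 1*10) = -3*(L - 10) = -3*(-10 + L) = 30 - 3*L)
x = -1666 (x = 238*(-7) = -1666)
y(m(1), 71) - x = (30 - 3*4) - 1*(-1666) = (30 - 12) + 1666 = 18 + 1666 = 1684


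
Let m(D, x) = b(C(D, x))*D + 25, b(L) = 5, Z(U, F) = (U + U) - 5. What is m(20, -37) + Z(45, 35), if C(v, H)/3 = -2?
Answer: 210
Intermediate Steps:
C(v, H) = -6 (C(v, H) = 3*(-2) = -6)
Z(U, F) = -5 + 2*U (Z(U, F) = 2*U - 5 = -5 + 2*U)
m(D, x) = 25 + 5*D (m(D, x) = 5*D + 25 = 25 + 5*D)
m(20, -37) + Z(45, 35) = (25 + 5*20) + (-5 + 2*45) = (25 + 100) + (-5 + 90) = 125 + 85 = 210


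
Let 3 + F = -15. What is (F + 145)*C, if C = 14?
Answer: 1778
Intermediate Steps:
F = -18 (F = -3 - 15 = -18)
(F + 145)*C = (-18 + 145)*14 = 127*14 = 1778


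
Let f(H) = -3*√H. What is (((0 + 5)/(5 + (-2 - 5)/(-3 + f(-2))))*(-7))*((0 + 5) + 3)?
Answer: 840*(I - √2)/(-22*I + 15*√2) ≈ -46.767 - 8.9032*I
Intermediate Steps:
(((0 + 5)/(5 + (-2 - 5)/(-3 + f(-2))))*(-7))*((0 + 5) + 3) = (((0 + 5)/(5 + (-2 - 5)/(-3 - 3*I*√2)))*(-7))*((0 + 5) + 3) = ((5/(5 - 7/(-3 - 3*I*√2)))*(-7))*(5 + 3) = ((5/(5 - 7/(-3 - 3*I*√2)))*(-7))*8 = -35/(5 - 7/(-3 - 3*I*√2))*8 = -280/(5 - 7/(-3 - 3*I*√2))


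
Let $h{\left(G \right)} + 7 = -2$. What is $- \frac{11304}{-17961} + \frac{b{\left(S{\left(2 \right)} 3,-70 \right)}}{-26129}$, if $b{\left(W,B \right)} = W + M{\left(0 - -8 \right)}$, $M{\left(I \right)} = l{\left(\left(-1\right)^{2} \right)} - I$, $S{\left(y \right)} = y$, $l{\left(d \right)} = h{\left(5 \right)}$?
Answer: $\frac{98519929}{156434323} \approx 0.62978$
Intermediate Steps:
$h{\left(G \right)} = -9$ ($h{\left(G \right)} = -7 - 2 = -9$)
$l{\left(d \right)} = -9$
$M{\left(I \right)} = -9 - I$
$b{\left(W,B \right)} = -17 + W$ ($b{\left(W,B \right)} = W - \left(9 + 8\right) = W - 17 = -17 + W$)
$- \frac{11304}{-17961} + \frac{b{\left(S{\left(2 \right)} 3,-70 \right)}}{-26129} = - \frac{11304}{-17961} + \frac{-17 + 2 \cdot 3}{-26129} = \left(-11304\right) \left(- \frac{1}{17961}\right) + \left(-17 + 6\right) \left(- \frac{1}{26129}\right) = \frac{3768}{5987} - - \frac{11}{26129} = \frac{3768}{5987} + \frac{11}{26129} = \frac{98519929}{156434323}$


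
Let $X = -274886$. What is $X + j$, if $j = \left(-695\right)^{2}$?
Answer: $208139$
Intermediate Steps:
$j = 483025$
$X + j = -274886 + 483025 = 208139$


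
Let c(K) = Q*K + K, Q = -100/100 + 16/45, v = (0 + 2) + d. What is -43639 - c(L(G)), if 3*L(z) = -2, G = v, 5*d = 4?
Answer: -5891233/135 ≈ -43639.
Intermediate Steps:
d = ⅘ (d = (⅕)*4 = ⅘ ≈ 0.80000)
v = 14/5 (v = (0 + 2) + ⅘ = 2 + ⅘ = 14/5 ≈ 2.8000)
G = 14/5 ≈ 2.8000
L(z) = -⅔ (L(z) = (⅓)*(-2) = -⅔)
Q = -29/45 (Q = -100*1/100 + 16*(1/45) = -1 + 16/45 = -29/45 ≈ -0.64444)
c(K) = 16*K/45 (c(K) = -29*K/45 + K = 16*K/45)
-43639 - c(L(G)) = -43639 - 16*(-2)/(45*3) = -43639 - 1*(-32/135) = -43639 + 32/135 = -5891233/135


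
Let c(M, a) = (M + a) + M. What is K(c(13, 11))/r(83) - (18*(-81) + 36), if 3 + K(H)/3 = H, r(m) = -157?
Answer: 223152/157 ≈ 1421.3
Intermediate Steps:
c(M, a) = a + 2*M
K(H) = -9 + 3*H
K(c(13, 11))/r(83) - (18*(-81) + 36) = (-9 + 3*(11 + 2*13))/(-157) - (18*(-81) + 36) = (-9 + 3*(11 + 26))*(-1/157) - (-1458 + 36) = (-9 + 3*37)*(-1/157) - 1*(-1422) = (-9 + 111)*(-1/157) + 1422 = 102*(-1/157) + 1422 = -102/157 + 1422 = 223152/157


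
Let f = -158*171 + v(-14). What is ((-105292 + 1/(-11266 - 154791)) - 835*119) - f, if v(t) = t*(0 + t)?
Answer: -29530746596/166057 ≈ -1.7784e+5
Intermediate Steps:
v(t) = t² (v(t) = t*t = t²)
f = -26822 (f = -158*171 + (-14)² = -27018 + 196 = -26822)
((-105292 + 1/(-11266 - 154791)) - 835*119) - f = ((-105292 + 1/(-11266 - 154791)) - 835*119) - 1*(-26822) = ((-105292 + 1/(-166057)) - 99365) + 26822 = ((-105292 - 1/166057) - 99365) + 26822 = (-17484473645/166057 - 99365) + 26822 = -33984727450/166057 + 26822 = -29530746596/166057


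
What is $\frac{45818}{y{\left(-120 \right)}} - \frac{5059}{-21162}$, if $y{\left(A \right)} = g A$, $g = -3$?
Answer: $\frac{80951813}{634860} \approx 127.51$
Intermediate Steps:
$y{\left(A \right)} = - 3 A$
$\frac{45818}{y{\left(-120 \right)}} - \frac{5059}{-21162} = \frac{45818}{\left(-3\right) \left(-120\right)} - \frac{5059}{-21162} = \frac{45818}{360} - - \frac{5059}{21162} = 45818 \cdot \frac{1}{360} + \frac{5059}{21162} = \frac{22909}{180} + \frac{5059}{21162} = \frac{80951813}{634860}$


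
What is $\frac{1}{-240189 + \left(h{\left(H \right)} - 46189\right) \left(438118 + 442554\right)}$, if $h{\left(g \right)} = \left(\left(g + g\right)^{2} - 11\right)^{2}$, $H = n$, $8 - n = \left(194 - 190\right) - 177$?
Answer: $\frac{1}{15120786763564611} \approx 6.6134 \cdot 10^{-17}$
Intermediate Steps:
$n = 181$ ($n = 8 - \left(\left(194 - 190\right) - 177\right) = 8 - \left(4 - 177\right) = 8 - -173 = 8 + 173 = 181$)
$H = 181$
$h{\left(g \right)} = \left(-11 + 4 g^{2}\right)^{2}$ ($h{\left(g \right)} = \left(\left(2 g\right)^{2} - 11\right)^{2} = \left(4 g^{2} - 11\right)^{2} = \left(-11 + 4 g^{2}\right)^{2}$)
$\frac{1}{-240189 + \left(h{\left(H \right)} - 46189\right) \left(438118 + 442554\right)} = \frac{1}{-240189 + \left(\left(-11 + 4 \cdot 181^{2}\right)^{2} - 46189\right) \left(438118 + 442554\right)} = \frac{1}{-240189 + \left(\left(-11 + 4 \cdot 32761\right)^{2} - 46189\right) 880672} = \frac{1}{-240189 + \left(\left(-11 + 131044\right)^{2} - 46189\right) 880672} = \frac{1}{-240189 + \left(131033^{2} - 46189\right) 880672} = \frac{1}{-240189 + \left(17169647089 - 46189\right) 880672} = \frac{1}{-240189 + 17169600900 \cdot 880672} = \frac{1}{-240189 + 15120786763804800} = \frac{1}{15120786763564611}$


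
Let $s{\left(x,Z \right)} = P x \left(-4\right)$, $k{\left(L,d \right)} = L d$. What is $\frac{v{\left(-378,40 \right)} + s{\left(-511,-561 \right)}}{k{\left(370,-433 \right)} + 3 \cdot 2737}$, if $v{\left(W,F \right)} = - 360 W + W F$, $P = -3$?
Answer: $- \frac{114828}{151999} \approx -0.75545$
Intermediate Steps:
$v{\left(W,F \right)} = - 360 W + F W$
$s{\left(x,Z \right)} = 12 x$ ($s{\left(x,Z \right)} = - 3 x \left(-4\right) = 12 x$)
$\frac{v{\left(-378,40 \right)} + s{\left(-511,-561 \right)}}{k{\left(370,-433 \right)} + 3 \cdot 2737} = \frac{- 378 \left(-360 + 40\right) + 12 \left(-511\right)}{370 \left(-433\right) + 3 \cdot 2737} = \frac{\left(-378\right) \left(-320\right) - 6132}{-160210 + 8211} = \frac{120960 - 6132}{-151999} = 114828 \left(- \frac{1}{151999}\right) = - \frac{114828}{151999}$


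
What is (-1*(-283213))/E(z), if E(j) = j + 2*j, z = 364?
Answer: 40459/156 ≈ 259.35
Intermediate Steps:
E(j) = 3*j
(-1*(-283213))/E(z) = (-1*(-283213))/((3*364)) = 283213/1092 = 283213*(1/1092) = 40459/156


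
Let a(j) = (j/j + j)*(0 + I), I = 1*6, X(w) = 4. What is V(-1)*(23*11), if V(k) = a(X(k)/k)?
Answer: -4554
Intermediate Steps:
I = 6
a(j) = 6 + 6*j (a(j) = (j/j + j)*(0 + 6) = (1 + j)*6 = 6 + 6*j)
V(k) = 6 + 24/k (V(k) = 6 + 6*(4/k) = 6 + 24/k)
V(-1)*(23*11) = (6 + 24/(-1))*(23*11) = (6 + 24*(-1))*253 = (6 - 24)*253 = -18*253 = -4554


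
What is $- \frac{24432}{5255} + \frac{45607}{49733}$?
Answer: $- \frac{975411871}{261346915} \approx -3.7323$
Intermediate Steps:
$- \frac{24432}{5255} + \frac{45607}{49733} = - \frac{975411871}{261346915}$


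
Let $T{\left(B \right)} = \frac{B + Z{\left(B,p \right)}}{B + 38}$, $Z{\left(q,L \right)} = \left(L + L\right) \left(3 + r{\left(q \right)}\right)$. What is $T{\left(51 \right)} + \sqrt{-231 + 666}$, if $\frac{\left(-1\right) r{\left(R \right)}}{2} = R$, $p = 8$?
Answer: $- \frac{1533}{89} + \sqrt{435} \approx 3.6319$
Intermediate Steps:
$r{\left(R \right)} = - 2 R$
$Z{\left(q,L \right)} = 2 L \left(3 - 2 q\right)$ ($Z{\left(q,L \right)} = \left(L + L\right) \left(3 - 2 q\right) = 2 L \left(3 - 2 q\right)$)
$T{\left(B \right)} = \frac{48 - 31 B}{38 + B}$ ($T{\left(B \right)} = \frac{B + 2 \cdot 8 \left(3 - 2 B\right)}{B + 38} = \frac{B - \left(-48 + 32 B\right)}{38 + B} = \frac{48 - 31 B}{38 + B}$)
$T{\left(51 \right)} + \sqrt{-231 + 666} = \frac{48 - 1581}{38 + 51} + \sqrt{-231 + 666} = \frac{48 - 1581}{89} + \sqrt{435} = \frac{1}{89} \left(-1533\right) + \sqrt{435} = - \frac{1533}{89} + \sqrt{435}$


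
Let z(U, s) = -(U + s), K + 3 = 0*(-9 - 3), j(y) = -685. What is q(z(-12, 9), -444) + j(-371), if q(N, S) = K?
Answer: -688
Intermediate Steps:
K = -3 (K = -3 + 0*(-9 - 3) = -3 + 0*(-12) = -3 + 0 = -3)
z(U, s) = -U - s
q(N, S) = -3
q(z(-12, 9), -444) + j(-371) = -3 - 685 = -688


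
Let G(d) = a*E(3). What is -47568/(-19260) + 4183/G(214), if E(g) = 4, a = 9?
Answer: 2285473/19260 ≈ 118.66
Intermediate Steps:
G(d) = 36 (G(d) = 9*4 = 36)
-47568/(-19260) + 4183/G(214) = -47568/(-19260) + 4183/36 = -47568*(-1/19260) + 4183*(1/36) = 3964/1605 + 4183/36 = 2285473/19260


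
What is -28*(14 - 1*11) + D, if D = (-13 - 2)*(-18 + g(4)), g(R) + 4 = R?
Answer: 186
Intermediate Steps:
g(R) = -4 + R
D = 270 (D = (-13 - 2)*(-18 + (-4 + 4)) = -15*(-18 + 0) = -15*(-18) = 270)
-28*(14 - 1*11) + D = -28*(14 - 1*11) + 270 = -28*(14 - 11) + 270 = -28*3 + 270 = -84 + 270 = 186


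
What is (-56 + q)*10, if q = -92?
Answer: -1480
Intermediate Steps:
(-56 + q)*10 = (-56 - 92)*10 = -148*10 = -1480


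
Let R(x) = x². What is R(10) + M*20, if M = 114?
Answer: 2380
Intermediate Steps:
R(10) + M*20 = 10² + 114*20 = 100 + 2280 = 2380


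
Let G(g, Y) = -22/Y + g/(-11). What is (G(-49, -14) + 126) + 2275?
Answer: 185341/77 ≈ 2407.0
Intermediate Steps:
G(g, Y) = -22/Y - g/11 (G(g, Y) = -22/Y + g*(-1/11) = -22/Y - g/11)
(G(-49, -14) + 126) + 2275 = ((-22/(-14) - 1/11*(-49)) + 126) + 2275 = ((-22*(-1/14) + 49/11) + 126) + 2275 = ((11/7 + 49/11) + 126) + 2275 = (464/77 + 126) + 2275 = 10166/77 + 2275 = 185341/77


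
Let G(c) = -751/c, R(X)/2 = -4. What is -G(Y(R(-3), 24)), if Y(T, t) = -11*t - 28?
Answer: -751/292 ≈ -2.5719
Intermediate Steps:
R(X) = -8 (R(X) = 2*(-4) = -8)
Y(T, t) = -28 - 11*t
-G(Y(R(-3), 24)) = -(-751)/(-28 - 11*24) = -(-751)/(-28 - 264) = -(-751)/(-292) = -(-751)*(-1)/292 = -1*751/292 = -751/292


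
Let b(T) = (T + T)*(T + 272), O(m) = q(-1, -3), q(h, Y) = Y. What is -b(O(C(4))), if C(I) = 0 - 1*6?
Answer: 1614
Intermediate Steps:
C(I) = -6 (C(I) = 0 - 6 = -6)
O(m) = -3
b(T) = 2*T*(272 + T) (b(T) = (2*T)*(272 + T) = 2*T*(272 + T))
-b(O(C(4))) = -2*(-3)*(272 - 3) = -2*(-3)*269 = -1*(-1614) = 1614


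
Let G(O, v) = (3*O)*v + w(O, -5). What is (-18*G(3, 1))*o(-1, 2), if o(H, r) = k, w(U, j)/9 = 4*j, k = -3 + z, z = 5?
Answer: 6156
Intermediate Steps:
k = 2 (k = -3 + 5 = 2)
w(U, j) = 36*j (w(U, j) = 9*(4*j) = 36*j)
o(H, r) = 2
G(O, v) = -180 + 3*O*v (G(O, v) = (3*O)*v + 36*(-5) = 3*O*v - 180 = -180 + 3*O*v)
(-18*G(3, 1))*o(-1, 2) = -18*(-180 + 3*3*1)*2 = -18*(-180 + 9)*2 = -18*(-171)*2 = 3078*2 = 6156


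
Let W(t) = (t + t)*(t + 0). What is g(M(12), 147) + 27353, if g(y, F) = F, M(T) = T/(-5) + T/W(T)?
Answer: 27500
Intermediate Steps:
W(t) = 2*t² (W(t) = (2*t)*t = 2*t²)
M(T) = 1/(2*T) - T/5 (M(T) = T/(-5) + T/((2*T²)) = T*(-⅕) + T*(1/(2*T²)) = -T/5 + 1/(2*T) = 1/(2*T) - T/5)
g(M(12), 147) + 27353 = 147 + 27353 = 27500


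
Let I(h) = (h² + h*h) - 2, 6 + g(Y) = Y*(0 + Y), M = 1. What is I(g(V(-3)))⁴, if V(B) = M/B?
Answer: 886130013700096/43046721 ≈ 2.0585e+7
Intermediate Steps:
V(B) = 1/B
g(Y) = -6 + Y² (g(Y) = -6 + Y*(0 + Y) = -6 + Y*Y = -6 + Y²)
I(h) = -2 + 2*h² (I(h) = (h² + h²) - 2 = 2*h² - 2 = -2 + 2*h²)
I(g(V(-3)))⁴ = (-2 + 2*(-6 + (1/(-3))²)²)⁴ = (-2 + 2*(-6 + (-⅓)²)²)⁴ = (-2 + 2*(-6 + ⅑)²)⁴ = (-2 + 2*(-53/9)²)⁴ = (-2 + 2*(2809/81))⁴ = (-2 + 5618/81)⁴ = (5456/81)⁴ = 886130013700096/43046721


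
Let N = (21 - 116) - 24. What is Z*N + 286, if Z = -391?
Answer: 46815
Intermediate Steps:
N = -119 (N = -95 - 24 = -119)
Z*N + 286 = -391*(-119) + 286 = 46529 + 286 = 46815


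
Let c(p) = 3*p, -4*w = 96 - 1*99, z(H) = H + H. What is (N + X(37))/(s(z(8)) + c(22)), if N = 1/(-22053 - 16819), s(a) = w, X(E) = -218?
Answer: -2824699/864902 ≈ -3.2659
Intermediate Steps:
z(H) = 2*H
w = ¾ (w = -(96 - 1*99)/4 = -(96 - 99)/4 = -¼*(-3) = ¾ ≈ 0.75000)
s(a) = ¾
N = -1/38872 (N = 1/(-38872) = -1/38872 ≈ -2.5725e-5)
(N + X(37))/(s(z(8)) + c(22)) = (-1/38872 - 218)/(¾ + 3*22) = -8474097/(38872*(¾ + 66)) = -8474097/(38872*267/4) = -8474097/38872*4/267 = -2824699/864902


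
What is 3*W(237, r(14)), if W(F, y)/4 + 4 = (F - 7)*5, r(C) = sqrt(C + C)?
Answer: 13752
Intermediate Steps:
r(C) = sqrt(2)*sqrt(C) (r(C) = sqrt(2*C) = sqrt(2)*sqrt(C))
W(F, y) = -156 + 20*F (W(F, y) = -16 + 4*((F - 7)*5) = -16 + 4*((-7 + F)*5) = -16 + 4*(-35 + 5*F) = -16 + (-140 + 20*F) = -156 + 20*F)
3*W(237, r(14)) = 3*(-156 + 20*237) = 3*(-156 + 4740) = 3*4584 = 13752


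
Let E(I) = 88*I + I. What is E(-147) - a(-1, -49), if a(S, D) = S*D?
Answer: -13132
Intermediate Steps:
a(S, D) = D*S
E(I) = 89*I
E(-147) - a(-1, -49) = 89*(-147) - (-49)*(-1) = -13083 - 1*49 = -13083 - 49 = -13132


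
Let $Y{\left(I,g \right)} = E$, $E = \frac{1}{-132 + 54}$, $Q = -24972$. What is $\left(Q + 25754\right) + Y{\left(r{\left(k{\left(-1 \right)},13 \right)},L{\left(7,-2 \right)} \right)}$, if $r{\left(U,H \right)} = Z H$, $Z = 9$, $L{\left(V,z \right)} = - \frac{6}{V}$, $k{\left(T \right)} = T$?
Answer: $\frac{60995}{78} \approx 781.99$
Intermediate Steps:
$r{\left(U,H \right)} = 9 H$
$E = - \frac{1}{78}$ ($E = \frac{1}{-78} = - \frac{1}{78} \approx -0.012821$)
$Y{\left(I,g \right)} = - \frac{1}{78}$
$\left(Q + 25754\right) + Y{\left(r{\left(k{\left(-1 \right)},13 \right)},L{\left(7,-2 \right)} \right)} = \left(-24972 + 25754\right) - \frac{1}{78} = 782 - \frac{1}{78} = \frac{60995}{78}$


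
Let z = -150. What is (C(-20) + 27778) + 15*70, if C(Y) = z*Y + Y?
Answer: 31808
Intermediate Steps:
C(Y) = -149*Y (C(Y) = -150*Y + Y = -149*Y)
(C(-20) + 27778) + 15*70 = (-149*(-20) + 27778) + 15*70 = (2980 + 27778) + 1050 = 30758 + 1050 = 31808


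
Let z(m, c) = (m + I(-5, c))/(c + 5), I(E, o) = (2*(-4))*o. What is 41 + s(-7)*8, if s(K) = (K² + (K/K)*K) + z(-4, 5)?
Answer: 1709/5 ≈ 341.80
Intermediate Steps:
I(E, o) = -8*o
z(m, c) = (m - 8*c)/(5 + c) (z(m, c) = (m - 8*c)/(c + 5) = (m - 8*c)/(5 + c))
s(K) = -22/5 + K + K² (s(K) = (K² + (K/K)*K) + (-4 - 8*5)/(5 + 5) = (K² + 1*K) + (-4 - 40)/10 = (K² + K) + (⅒)*(-44) = (K + K²) - 22/5 = -22/5 + K + K²)
41 + s(-7)*8 = 41 + (-22/5 - 7 + (-7)²)*8 = 41 + (-22/5 - 7 + 49)*8 = 41 + (188/5)*8 = 41 + 1504/5 = 1709/5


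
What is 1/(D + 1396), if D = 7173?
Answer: 1/8569 ≈ 0.00011670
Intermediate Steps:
1/(D + 1396) = 1/(7173 + 1396) = 1/8569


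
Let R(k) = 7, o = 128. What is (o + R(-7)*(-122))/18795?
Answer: -242/6265 ≈ -0.038627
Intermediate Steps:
(o + R(-7)*(-122))/18795 = (128 + 7*(-122))/18795 = (128 - 854)*(1/18795) = -726*1/18795 = -242/6265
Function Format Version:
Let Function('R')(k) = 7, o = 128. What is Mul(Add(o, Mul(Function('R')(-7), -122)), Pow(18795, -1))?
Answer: Rational(-242, 6265) ≈ -0.038627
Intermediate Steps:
Mul(Add(o, Mul(Function('R')(-7), -122)), Pow(18795, -1)) = Mul(Add(128, Mul(7, -122)), Pow(18795, -1)) = Mul(Add(128, -854), Rational(1, 18795)) = Mul(-726, Rational(1, 18795)) = Rational(-242, 6265)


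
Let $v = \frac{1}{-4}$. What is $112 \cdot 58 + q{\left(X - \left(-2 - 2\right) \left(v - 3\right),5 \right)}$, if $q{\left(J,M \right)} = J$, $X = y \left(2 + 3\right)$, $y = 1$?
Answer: $6488$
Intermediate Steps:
$v = - \frac{1}{4} \approx -0.25$
$X = 5$ ($X = 1 \left(2 + 3\right) = 1 \cdot 5 = 5$)
$112 \cdot 58 + q{\left(X - \left(-2 - 2\right) \left(v - 3\right),5 \right)} = 112 \cdot 58 + \left(5 - \left(-2 - 2\right) \left(- \frac{1}{4} - 3\right)\right) = 6496 + \left(5 - \left(-4\right) \left(- \frac{13}{4}\right)\right) = 6496 + \left(5 - 13\right) = 6496 - 8 = 6488$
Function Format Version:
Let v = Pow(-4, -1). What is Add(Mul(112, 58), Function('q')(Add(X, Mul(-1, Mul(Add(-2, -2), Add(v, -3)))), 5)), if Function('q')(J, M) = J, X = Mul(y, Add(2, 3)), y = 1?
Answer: 6488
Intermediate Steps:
v = Rational(-1, 4) ≈ -0.25000
X = 5 (X = Mul(1, Add(2, 3)) = Mul(1, 5) = 5)
Add(Mul(112, 58), Function('q')(Add(X, Mul(-1, Mul(Add(-2, -2), Add(v, -3)))), 5)) = Add(Mul(112, 58), Add(5, Mul(-1, Mul(Add(-2, -2), Add(Rational(-1, 4), -3))))) = Add(6496, Add(5, Mul(-1, Mul(-4, Rational(-13, 4))))) = Add(6496, Add(5, Mul(-1, 13))) = Add(6496, Add(5, -13)) = Add(6496, -8) = 6488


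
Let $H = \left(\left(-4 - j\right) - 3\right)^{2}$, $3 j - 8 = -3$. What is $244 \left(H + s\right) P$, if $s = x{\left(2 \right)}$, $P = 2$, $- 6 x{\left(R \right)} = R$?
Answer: $\frac{328424}{9} \approx 36492.0$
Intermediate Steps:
$j = \frac{5}{3}$ ($j = \frac{8}{3} + \frac{1}{3} \left(-3\right) = \frac{8}{3} - 1 = \frac{5}{3} \approx 1.6667$)
$x{\left(R \right)} = - \frac{R}{6}$
$s = - \frac{1}{3}$ ($s = \left(- \frac{1}{6}\right) 2 = - \frac{1}{3} \approx -0.33333$)
$H = \frac{676}{9}$ ($H = \left(\left(-4 - \frac{5}{3}\right) - 3\right)^{2} = \left(- \frac{17}{3} - 3\right)^{2} = \left(- \frac{26}{3}\right)^{2} = \frac{676}{9} \approx 75.111$)
$244 \left(H + s\right) P = 244 \left(\frac{676}{9} - \frac{1}{3}\right) 2 = 244 \cdot \frac{673}{9} \cdot 2 = 244 \cdot \frac{1346}{9} = \frac{328424}{9}$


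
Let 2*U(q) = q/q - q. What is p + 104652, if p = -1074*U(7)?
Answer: 107874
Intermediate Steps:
U(q) = ½ - q/2 (U(q) = (q/q - q)/2 = (1 - q)/2 = ½ - q/2)
p = 3222 (p = -1074*(½ - ½*7) = -1074*(½ - 7/2) = -1074*(-3) = 3222)
p + 104652 = 3222 + 104652 = 107874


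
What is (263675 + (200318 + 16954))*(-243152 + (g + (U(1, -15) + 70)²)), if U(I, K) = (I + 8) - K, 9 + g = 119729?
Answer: -55114602412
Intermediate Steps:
g = 119720 (g = -9 + 119729 = 119720)
U(I, K) = 8 + I - K (U(I, K) = (8 + I) - K = 8 + I - K)
(263675 + (200318 + 16954))*(-243152 + (g + (U(1, -15) + 70)²)) = (263675 + (200318 + 16954))*(-243152 + (119720 + ((8 + 1 - 1*(-15)) + 70)²)) = (263675 + 217272)*(-243152 + (119720 + ((8 + 1 + 15) + 70)²)) = 480947*(-243152 + (119720 + (24 + 70)²)) = 480947*(-243152 + (119720 + 94²)) = 480947*(-243152 + (119720 + 8836)) = 480947*(-243152 + 128556) = 480947*(-114596) = -55114602412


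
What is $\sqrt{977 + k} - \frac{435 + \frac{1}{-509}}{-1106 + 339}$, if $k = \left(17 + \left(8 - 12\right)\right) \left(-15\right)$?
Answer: $\frac{221414}{390403} + \sqrt{782} \approx 28.531$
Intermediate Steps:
$k = -195$ ($k = \left(17 + \left(8 - 12\right)\right) \left(-15\right) = \left(17 - 4\right) \left(-15\right) = 13 \left(-15\right) = -195$)
$\sqrt{977 + k} - \frac{435 + \frac{1}{-509}}{-1106 + 339} = \sqrt{977 - 195} - \frac{435 + \frac{1}{-509}}{-1106 + 339} = \sqrt{782} - \frac{435 - \frac{1}{509}}{-767} = \sqrt{782} - \frac{221414}{509} \left(- \frac{1}{767}\right) = \sqrt{782} - - \frac{221414}{390403} = \sqrt{782} + \frac{221414}{390403} = \frac{221414}{390403} + \sqrt{782}$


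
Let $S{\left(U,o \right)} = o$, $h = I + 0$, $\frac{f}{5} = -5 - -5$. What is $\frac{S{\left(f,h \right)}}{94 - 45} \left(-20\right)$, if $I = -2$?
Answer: $\frac{40}{49} \approx 0.81633$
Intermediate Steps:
$f = 0$ ($f = 5 \left(-5 - -5\right) = 5 \left(-5 + 5\right) = 5 \cdot 0 = 0$)
$h = -2$ ($h = -2 + 0 = -2$)
$\frac{S{\left(f,h \right)}}{94 - 45} \left(-20\right) = \frac{1}{94 - 45} \left(-2\right) \left(-20\right) = \frac{1}{49} \left(-2\right) \left(-20\right) = \left(- \frac{2}{49}\right) \left(-20\right) = \frac{40}{49}$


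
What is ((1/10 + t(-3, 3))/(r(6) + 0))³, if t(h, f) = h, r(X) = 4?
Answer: -24389/64000 ≈ -0.38108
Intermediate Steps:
((1/10 + t(-3, 3))/(r(6) + 0))³ = ((1/10 - 3)/(4 + 0))³ = ((⅒ - 3)/4)³ = (-29/10*¼)³ = (-29/40)³ = -24389/64000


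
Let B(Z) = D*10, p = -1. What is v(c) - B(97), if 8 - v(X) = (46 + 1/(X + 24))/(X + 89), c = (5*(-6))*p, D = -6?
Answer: 62069/918 ≈ 67.613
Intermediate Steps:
B(Z) = -60 (B(Z) = -6*10 = -60)
c = 30 (c = (5*(-6))*(-1) = -30*(-1) = 30)
v(X) = 8 - (46 + 1/(24 + X))/(89 + X) (v(X) = 8 - (46 + 1/(X + 24))/(X + 89) = 8 - (46 + 1/(24 + X))/(89 + X))
v(c) - B(97) = (15983 + 8*30**2 + 858*30)/(2136 + 30**2 + 113*30) - 1*(-60) = (15983 + 8*900 + 25740)/(2136 + 900 + 3390) + 60 = (15983 + 7200 + 25740)/6426 + 60 = (1/6426)*48923 + 60 = 6989/918 + 60 = 62069/918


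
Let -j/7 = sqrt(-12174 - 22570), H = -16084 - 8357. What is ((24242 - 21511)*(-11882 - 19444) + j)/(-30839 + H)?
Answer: 42775653/27640 + 7*I*sqrt(8686)/27640 ≈ 1547.6 + 0.023603*I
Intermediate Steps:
H = -24441
j = -14*I*sqrt(8686) (j = -7*sqrt(-12174 - 22570) = -14*I*sqrt(8686) ≈ -1304.8*I)
((24242 - 21511)*(-11882 - 19444) + j)/(-30839 + H) = ((24242 - 21511)*(-11882 - 19444) - 14*I*sqrt(8686))/(-30839 - 24441) = (2731*(-31326) - 14*I*sqrt(8686))/(-55280) = (-85551306 - 14*I*sqrt(8686))*(-1/55280) = 42775653/27640 + 7*I*sqrt(8686)/27640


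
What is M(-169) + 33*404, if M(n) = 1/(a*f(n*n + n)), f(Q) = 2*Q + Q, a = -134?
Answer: 152165901887/11413584 ≈ 13332.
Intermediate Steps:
f(Q) = 3*Q
M(n) = -1/(134*(3*n + 3*n²)) (M(n) = 1/((-134)*((3*(n*n + n)))) = -1/(3*(n² + n))/134 = -1/(3*(n + n²))/134 = -1/(134*(3*n + 3*n²)))
M(-169) + 33*404 = -1/402/(-169*(1 - 169)) + 33*404 = -1/402*(-1/169)/(-168) + 13332 = -1/402*(-1/169)*(-1/168) + 13332 = -1/11413584 + 13332 = 152165901887/11413584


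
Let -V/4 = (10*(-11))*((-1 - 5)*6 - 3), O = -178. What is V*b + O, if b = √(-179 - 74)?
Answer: -178 - 17160*I*√253 ≈ -178.0 - 2.7295e+5*I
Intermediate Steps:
V = -17160 (V = -4*10*(-11)*((-1 - 5)*6 - 3) = -(-440)*(-6*6 - 3) = -(-440)*(-36 - 3) = -(-440)*(-39) = -4*4290 = -17160)
b = I*√253 (b = √(-253) = I*√253 ≈ 15.906*I)
V*b + O = -17160*I*√253 - 178 = -178 - 17160*I*√253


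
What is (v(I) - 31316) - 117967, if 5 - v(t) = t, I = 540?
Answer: -149818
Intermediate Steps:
v(t) = 5 - t
(v(I) - 31316) - 117967 = ((5 - 1*540) - 31316) - 117967 = ((5 - 540) - 31316) - 117967 = (-535 - 31316) - 117967 = -31851 - 117967 = -149818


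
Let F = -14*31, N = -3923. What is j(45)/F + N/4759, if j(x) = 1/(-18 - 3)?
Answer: -35749463/43373526 ≈ -0.82422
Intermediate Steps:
j(x) = -1/21 (j(x) = 1/(-21) = -1/21)
F = -434
j(45)/F + N/4759 = -1/21/(-434) - 3923/4759 = -1/21*(-1/434) - 3923*1/4759 = 1/9114 - 3923/4759 = -35749463/43373526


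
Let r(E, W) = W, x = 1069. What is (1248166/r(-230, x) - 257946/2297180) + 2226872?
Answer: 2735682044416923/1227842710 ≈ 2.2280e+6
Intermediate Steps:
(1248166/r(-230, x) - 257946/2297180) + 2226872 = (1248166/1069 - 257946/2297180) + 2226872 = (1248166*(1/1069) - 257946*1/2297180) + 2226872 = (1248166/1069 - 128973/1148590) + 2226872 = 1433493113803/1227842710 + 2226872 = 2735682044416923/1227842710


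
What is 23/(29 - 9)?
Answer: 23/20 ≈ 1.1500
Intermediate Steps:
23/(29 - 9) = 23/20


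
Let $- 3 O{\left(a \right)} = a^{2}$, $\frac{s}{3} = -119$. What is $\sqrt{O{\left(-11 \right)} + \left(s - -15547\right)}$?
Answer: $\frac{\sqrt{136347}}{3} \approx 123.08$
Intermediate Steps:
$s = -357$ ($s = 3 \left(-119\right) = -357$)
$O{\left(a \right)} = - \frac{a^{2}}{3}$
$\sqrt{O{\left(-11 \right)} + \left(s - -15547\right)} = \sqrt{- \frac{\left(-11\right)^{2}}{3} - -15190} = \sqrt{\left(- \frac{1}{3}\right) 121 + \left(-357 + 15547\right)} = \sqrt{- \frac{121}{3} + 15190} = \sqrt{\frac{45449}{3}} = \frac{\sqrt{136347}}{3}$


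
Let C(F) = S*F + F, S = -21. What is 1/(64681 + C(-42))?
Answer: 1/65521 ≈ 1.5262e-5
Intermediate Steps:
C(F) = -20*F (C(F) = -21*F + F = -20*F)
1/(64681 + C(-42)) = 1/(64681 - 20*(-42)) = 1/(64681 + 840) = 1/65521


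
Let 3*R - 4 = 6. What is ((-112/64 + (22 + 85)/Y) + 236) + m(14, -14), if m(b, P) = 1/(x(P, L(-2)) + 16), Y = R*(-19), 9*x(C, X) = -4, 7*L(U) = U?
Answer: 309391/1330 ≈ 232.62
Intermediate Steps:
R = 10/3 (R = 4/3 + (⅓)*6 = 4/3 + 2 = 10/3 ≈ 3.3333)
L(U) = U/7
x(C, X) = -4/9 (x(C, X) = (⅑)*(-4) = -4/9)
Y = -190/3 (Y = (10/3)*(-19) = -190/3 ≈ -63.333)
m(b, P) = 9/140 (m(b, P) = 1/(-4/9 + 16) = 1/(140/9) = 9/140)
((-112/64 + (22 + 85)/Y) + 236) + m(14, -14) = ((-112/64 + (22 + 85)/(-190/3)) + 236) + 9/140 = ((-112*1/64 + 107*(-3/190)) + 236) + 9/140 = ((-7/4 - 321/190) + 236) + 9/140 = (-1307/380 + 236) + 9/140 = 88373/380 + 9/140 = 309391/1330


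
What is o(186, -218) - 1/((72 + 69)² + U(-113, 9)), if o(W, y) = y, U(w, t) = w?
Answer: -4309425/19768 ≈ -218.00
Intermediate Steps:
o(186, -218) - 1/((72 + 69)² + U(-113, 9)) = -218 - 1/((72 + 69)² - 113) = -218 - 1/(141² - 113) = -218 - 1/(19881 - 113) = -218 - 1/19768 = -4309425/19768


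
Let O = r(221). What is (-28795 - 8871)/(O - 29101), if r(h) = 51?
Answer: 18833/14525 ≈ 1.2966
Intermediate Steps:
O = 51
(-28795 - 8871)/(O - 29101) = (-28795 - 8871)/(51 - 29101) = -37666/(-29050) = -37666*(-1/29050) = 18833/14525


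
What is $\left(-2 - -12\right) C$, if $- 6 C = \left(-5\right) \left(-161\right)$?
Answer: $- \frac{4025}{3} \approx -1341.7$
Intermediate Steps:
$C = - \frac{805}{6}$ ($C = - \frac{\left(-5\right) \left(-161\right)}{6} = \left(- \frac{1}{6}\right) 805 = - \frac{805}{6} \approx -134.17$)
$\left(-2 - -12\right) C = \left(-2 - -12\right) \left(- \frac{805}{6}\right) = \left(-2 + 12\right) \left(- \frac{805}{6}\right) = 10 \left(- \frac{805}{6}\right) = - \frac{4025}{3}$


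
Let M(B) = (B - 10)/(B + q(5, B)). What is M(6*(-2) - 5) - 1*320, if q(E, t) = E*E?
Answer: -2587/8 ≈ -323.38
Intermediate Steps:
q(E, t) = E²
M(B) = (-10 + B)/(25 + B) (M(B) = (B - 10)/(B + 5²) = (-10 + B)/(B + 25) = (-10 + B)/(25 + B))
M(6*(-2) - 5) - 1*320 = (-10 + (6*(-2) - 5))/(25 + (6*(-2) - 5)) - 1*320 = (-10 + (-12 - 5))/(25 + (-12 - 5)) - 320 = (-10 - 17)/(25 - 17) - 320 = -27/8 - 320 = -2587/8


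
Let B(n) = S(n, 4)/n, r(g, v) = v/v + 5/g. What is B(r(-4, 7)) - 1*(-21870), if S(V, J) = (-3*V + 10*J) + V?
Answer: 21708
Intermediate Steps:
S(V, J) = -2*V + 10*J
r(g, v) = 1 + 5/g
B(n) = (40 - 2*n)/n (B(n) = (-2*n + 10*4)/n = (-2*n + 40)/n = (40 - 2*n)/n)
B(r(-4, 7)) - 1*(-21870) = (-2 + 40/(((5 - 4)/(-4)))) - 1*(-21870) = (-2 + 40/((-¼*1))) + 21870 = (-2 + 40/(-¼)) + 21870 = (-2 + 40*(-4)) + 21870 = (-2 - 160) + 21870 = -162 + 21870 = 21708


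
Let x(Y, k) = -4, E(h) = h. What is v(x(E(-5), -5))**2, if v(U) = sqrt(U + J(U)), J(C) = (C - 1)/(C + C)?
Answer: -27/8 ≈ -3.3750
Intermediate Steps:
J(C) = (-1 + C)/(2*C) (J(C) = (-1 + C)/((2*C)) = (-1 + C)*(1/(2*C)) = (-1 + C)/(2*C))
v(U) = sqrt(U + (-1 + U)/(2*U))
v(x(E(-5), -5))**2 = (sqrt(2 - 2/(-4) + 4*(-4))/2)**2 = (sqrt(2 - 2*(-1/4) - 16)/2)**2 = (sqrt(2 + 1/2 - 16)/2)**2 = (sqrt(-27/2)/2)**2 = ((3*I*sqrt(6)/2)/2)**2 = (3*I*sqrt(6)/4)**2 = -27/8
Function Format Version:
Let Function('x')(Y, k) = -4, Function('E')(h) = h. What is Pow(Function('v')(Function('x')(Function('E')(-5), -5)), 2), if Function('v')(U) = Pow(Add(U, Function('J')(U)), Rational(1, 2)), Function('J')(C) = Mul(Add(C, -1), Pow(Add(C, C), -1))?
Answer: Rational(-27, 8) ≈ -3.3750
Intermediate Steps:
Function('J')(C) = Mul(Rational(1, 2), Pow(C, -1), Add(-1, C)) (Function('J')(C) = Mul(Add(-1, C), Pow(Mul(2, C), -1)) = Mul(Add(-1, C), Mul(Rational(1, 2), Pow(C, -1))) = Mul(Rational(1, 2), Pow(C, -1), Add(-1, C)))
Function('v')(U) = Pow(Add(U, Mul(Rational(1, 2), Pow(U, -1), Add(-1, U))), Rational(1, 2))
Pow(Function('v')(Function('x')(Function('E')(-5), -5)), 2) = Pow(Mul(Rational(1, 2), Pow(Add(2, Mul(-2, Pow(-4, -1)), Mul(4, -4)), Rational(1, 2))), 2) = Pow(Mul(Rational(1, 2), Pow(Add(2, Mul(-2, Rational(-1, 4)), -16), Rational(1, 2))), 2) = Pow(Mul(Rational(1, 2), Pow(Add(2, Rational(1, 2), -16), Rational(1, 2))), 2) = Pow(Mul(Rational(1, 2), Pow(Rational(-27, 2), Rational(1, 2))), 2) = Pow(Mul(Rational(1, 2), Mul(Rational(3, 2), I, Pow(6, Rational(1, 2)))), 2) = Pow(Mul(Rational(3, 4), I, Pow(6, Rational(1, 2))), 2) = Rational(-27, 8)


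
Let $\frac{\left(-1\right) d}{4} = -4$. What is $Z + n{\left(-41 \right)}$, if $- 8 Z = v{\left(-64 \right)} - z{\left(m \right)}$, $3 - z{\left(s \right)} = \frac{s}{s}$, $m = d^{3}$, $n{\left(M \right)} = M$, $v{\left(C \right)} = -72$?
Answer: $- \frac{127}{4} \approx -31.75$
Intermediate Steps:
$d = 16$ ($d = \left(-4\right) \left(-4\right) = 16$)
$m = 4096$ ($m = 16^{3} = 4096$)
$z{\left(s \right)} = 2$ ($z{\left(s \right)} = 3 - \frac{s}{s} = 3 - 1 = 2$)
$Z = \frac{37}{4}$ ($Z = - \frac{-72 - 2}{8} = \left(- \frac{1}{8}\right) \left(-74\right) = \frac{37}{4} \approx 9.25$)
$Z + n{\left(-41 \right)} = \frac{37}{4} - 41 = - \frac{127}{4}$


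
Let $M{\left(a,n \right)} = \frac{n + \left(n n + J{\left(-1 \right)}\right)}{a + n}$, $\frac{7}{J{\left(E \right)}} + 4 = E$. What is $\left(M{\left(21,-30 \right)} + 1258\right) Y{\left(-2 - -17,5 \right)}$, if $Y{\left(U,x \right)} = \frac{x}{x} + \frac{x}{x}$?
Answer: $\frac{104534}{45} \approx 2323.0$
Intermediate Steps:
$J{\left(E \right)} = \frac{7}{-4 + E}$
$M{\left(a,n \right)} = \frac{- \frac{7}{5} + n + n^{2}}{a + n}$ ($M{\left(a,n \right)} = \frac{n + \left(n n + \frac{7}{-4 - 1}\right)}{a + n} = \frac{n + \left(n^{2} + \frac{7}{-5}\right)}{a + n} = \frac{n + \left(n^{2} + 7 \left(- \frac{1}{5}\right)\right)}{a + n} = \frac{n + \left(n^{2} - \frac{7}{5}\right)}{a + n} = \frac{n + \left(- \frac{7}{5} + n^{2}\right)}{a + n} = \frac{- \frac{7}{5} + n + n^{2}}{a + n}$)
$Y{\left(U,x \right)} = 2$ ($Y{\left(U,x \right)} = 1 + 1 = 2$)
$\left(M{\left(21,-30 \right)} + 1258\right) Y{\left(-2 - -17,5 \right)} = \left(\frac{- \frac{7}{5} - 30 + \left(-30\right)^{2}}{21 - 30} + 1258\right) 2 = \left(\frac{- \frac{7}{5} - 30 + 900}{-9} + 1258\right) 2 = \left(\left(- \frac{1}{9}\right) \frac{4343}{5} + 1258\right) 2 = \left(- \frac{4343}{45} + 1258\right) 2 = \frac{52267}{45} \cdot 2 = \frac{104534}{45}$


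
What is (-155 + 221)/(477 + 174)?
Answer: 22/217 ≈ 0.10138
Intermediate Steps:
(-155 + 221)/(477 + 174) = 66/651 = 66*(1/651) = 22/217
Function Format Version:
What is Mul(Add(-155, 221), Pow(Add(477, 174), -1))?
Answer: Rational(22, 217) ≈ 0.10138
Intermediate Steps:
Mul(Add(-155, 221), Pow(Add(477, 174), -1)) = Mul(66, Pow(651, -1)) = Mul(66, Rational(1, 651)) = Rational(22, 217)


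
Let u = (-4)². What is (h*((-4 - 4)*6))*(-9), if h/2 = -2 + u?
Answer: 12096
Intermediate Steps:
u = 16
h = 28 (h = 2*(-2 + 16) = 2*14 = 28)
(h*((-4 - 4)*6))*(-9) = (28*((-4 - 4)*6))*(-9) = (28*(-8*6))*(-9) = (28*(-48))*(-9) = -1344*(-9) = 12096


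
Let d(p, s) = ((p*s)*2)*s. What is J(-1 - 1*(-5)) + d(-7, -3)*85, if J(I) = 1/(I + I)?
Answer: -85679/8 ≈ -10710.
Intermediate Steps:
J(I) = 1/(2*I)
d(p, s) = 2*p*s² (d(p, s) = (2*p*s)*s = 2*p*s²)
J(-1 - 1*(-5)) + d(-7, -3)*85 = 1/(2*(-1 - 1*(-5))) + (2*(-7)*(-3)²)*85 = 1/(2*(-1 + 5)) + (2*(-7)*9)*85 = (½)/4 - 126*85 = (½)*(¼) - 10710 = ⅛ - 10710 = -85679/8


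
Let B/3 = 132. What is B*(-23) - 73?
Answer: -9181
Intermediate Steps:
B = 396 (B = 3*132 = 396)
B*(-23) - 73 = 396*(-23) - 73 = -9108 - 73 = -9181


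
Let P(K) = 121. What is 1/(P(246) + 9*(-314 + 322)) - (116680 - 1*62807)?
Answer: -10397488/193 ≈ -53873.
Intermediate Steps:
1/(P(246) + 9*(-314 + 322)) - (116680 - 1*62807) = 1/(121 + 9*(-314 + 322)) - (116680 - 1*62807) = 1/(121 + 9*8) - (116680 - 62807) = 1/(121 + 72) - 1*53873 = 1/193 - 53873 = -10397488/193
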